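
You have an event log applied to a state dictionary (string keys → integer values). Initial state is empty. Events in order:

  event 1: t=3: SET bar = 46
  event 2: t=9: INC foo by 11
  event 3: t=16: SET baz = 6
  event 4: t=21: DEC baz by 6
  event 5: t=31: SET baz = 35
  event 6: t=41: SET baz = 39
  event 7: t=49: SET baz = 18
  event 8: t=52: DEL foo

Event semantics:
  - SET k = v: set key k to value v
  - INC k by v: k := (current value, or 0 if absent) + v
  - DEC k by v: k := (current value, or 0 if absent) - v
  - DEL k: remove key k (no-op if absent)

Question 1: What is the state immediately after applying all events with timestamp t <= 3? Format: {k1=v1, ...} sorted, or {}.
Apply events with t <= 3 (1 events):
  after event 1 (t=3: SET bar = 46): {bar=46}

Answer: {bar=46}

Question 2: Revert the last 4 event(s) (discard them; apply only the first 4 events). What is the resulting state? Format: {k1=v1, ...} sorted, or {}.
Answer: {bar=46, baz=0, foo=11}

Derivation:
Keep first 4 events (discard last 4):
  after event 1 (t=3: SET bar = 46): {bar=46}
  after event 2 (t=9: INC foo by 11): {bar=46, foo=11}
  after event 3 (t=16: SET baz = 6): {bar=46, baz=6, foo=11}
  after event 4 (t=21: DEC baz by 6): {bar=46, baz=0, foo=11}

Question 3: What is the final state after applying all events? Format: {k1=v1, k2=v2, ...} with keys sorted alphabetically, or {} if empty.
  after event 1 (t=3: SET bar = 46): {bar=46}
  after event 2 (t=9: INC foo by 11): {bar=46, foo=11}
  after event 3 (t=16: SET baz = 6): {bar=46, baz=6, foo=11}
  after event 4 (t=21: DEC baz by 6): {bar=46, baz=0, foo=11}
  after event 5 (t=31: SET baz = 35): {bar=46, baz=35, foo=11}
  after event 6 (t=41: SET baz = 39): {bar=46, baz=39, foo=11}
  after event 7 (t=49: SET baz = 18): {bar=46, baz=18, foo=11}
  after event 8 (t=52: DEL foo): {bar=46, baz=18}

Answer: {bar=46, baz=18}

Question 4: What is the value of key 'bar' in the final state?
Answer: 46

Derivation:
Track key 'bar' through all 8 events:
  event 1 (t=3: SET bar = 46): bar (absent) -> 46
  event 2 (t=9: INC foo by 11): bar unchanged
  event 3 (t=16: SET baz = 6): bar unchanged
  event 4 (t=21: DEC baz by 6): bar unchanged
  event 5 (t=31: SET baz = 35): bar unchanged
  event 6 (t=41: SET baz = 39): bar unchanged
  event 7 (t=49: SET baz = 18): bar unchanged
  event 8 (t=52: DEL foo): bar unchanged
Final: bar = 46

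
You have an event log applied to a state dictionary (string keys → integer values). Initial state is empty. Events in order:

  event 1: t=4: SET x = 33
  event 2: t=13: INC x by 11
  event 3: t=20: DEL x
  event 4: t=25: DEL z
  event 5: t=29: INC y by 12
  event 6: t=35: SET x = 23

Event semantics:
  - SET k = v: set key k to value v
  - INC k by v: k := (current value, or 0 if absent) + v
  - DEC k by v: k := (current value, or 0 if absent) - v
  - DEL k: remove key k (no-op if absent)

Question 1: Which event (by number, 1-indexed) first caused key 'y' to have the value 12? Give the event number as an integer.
Looking for first event where y becomes 12:
  event 5: y (absent) -> 12  <-- first match

Answer: 5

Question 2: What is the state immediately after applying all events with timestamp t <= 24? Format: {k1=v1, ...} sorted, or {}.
Apply events with t <= 24 (3 events):
  after event 1 (t=4: SET x = 33): {x=33}
  after event 2 (t=13: INC x by 11): {x=44}
  after event 3 (t=20: DEL x): {}

Answer: {}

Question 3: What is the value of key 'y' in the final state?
Track key 'y' through all 6 events:
  event 1 (t=4: SET x = 33): y unchanged
  event 2 (t=13: INC x by 11): y unchanged
  event 3 (t=20: DEL x): y unchanged
  event 4 (t=25: DEL z): y unchanged
  event 5 (t=29: INC y by 12): y (absent) -> 12
  event 6 (t=35: SET x = 23): y unchanged
Final: y = 12

Answer: 12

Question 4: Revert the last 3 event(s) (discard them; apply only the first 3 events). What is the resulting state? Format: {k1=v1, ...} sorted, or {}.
Answer: {}

Derivation:
Keep first 3 events (discard last 3):
  after event 1 (t=4: SET x = 33): {x=33}
  after event 2 (t=13: INC x by 11): {x=44}
  after event 3 (t=20: DEL x): {}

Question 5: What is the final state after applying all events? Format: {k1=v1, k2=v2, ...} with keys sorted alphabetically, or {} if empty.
  after event 1 (t=4: SET x = 33): {x=33}
  after event 2 (t=13: INC x by 11): {x=44}
  after event 3 (t=20: DEL x): {}
  after event 4 (t=25: DEL z): {}
  after event 5 (t=29: INC y by 12): {y=12}
  after event 6 (t=35: SET x = 23): {x=23, y=12}

Answer: {x=23, y=12}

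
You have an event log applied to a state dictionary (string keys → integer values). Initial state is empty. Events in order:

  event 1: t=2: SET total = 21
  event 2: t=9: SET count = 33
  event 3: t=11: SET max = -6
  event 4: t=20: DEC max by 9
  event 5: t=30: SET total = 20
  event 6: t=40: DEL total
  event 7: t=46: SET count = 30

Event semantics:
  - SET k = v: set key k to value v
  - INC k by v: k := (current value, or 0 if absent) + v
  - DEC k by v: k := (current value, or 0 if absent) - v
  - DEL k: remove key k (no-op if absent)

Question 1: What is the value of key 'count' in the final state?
Track key 'count' through all 7 events:
  event 1 (t=2: SET total = 21): count unchanged
  event 2 (t=9: SET count = 33): count (absent) -> 33
  event 3 (t=11: SET max = -6): count unchanged
  event 4 (t=20: DEC max by 9): count unchanged
  event 5 (t=30: SET total = 20): count unchanged
  event 6 (t=40: DEL total): count unchanged
  event 7 (t=46: SET count = 30): count 33 -> 30
Final: count = 30

Answer: 30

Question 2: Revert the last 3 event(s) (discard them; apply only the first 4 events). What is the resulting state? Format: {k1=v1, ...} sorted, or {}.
Answer: {count=33, max=-15, total=21}

Derivation:
Keep first 4 events (discard last 3):
  after event 1 (t=2: SET total = 21): {total=21}
  after event 2 (t=9: SET count = 33): {count=33, total=21}
  after event 3 (t=11: SET max = -6): {count=33, max=-6, total=21}
  after event 4 (t=20: DEC max by 9): {count=33, max=-15, total=21}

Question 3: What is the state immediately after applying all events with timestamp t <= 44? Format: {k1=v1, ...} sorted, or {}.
Apply events with t <= 44 (6 events):
  after event 1 (t=2: SET total = 21): {total=21}
  after event 2 (t=9: SET count = 33): {count=33, total=21}
  after event 3 (t=11: SET max = -6): {count=33, max=-6, total=21}
  after event 4 (t=20: DEC max by 9): {count=33, max=-15, total=21}
  after event 5 (t=30: SET total = 20): {count=33, max=-15, total=20}
  after event 6 (t=40: DEL total): {count=33, max=-15}

Answer: {count=33, max=-15}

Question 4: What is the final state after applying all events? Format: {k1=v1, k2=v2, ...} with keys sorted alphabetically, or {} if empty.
Answer: {count=30, max=-15}

Derivation:
  after event 1 (t=2: SET total = 21): {total=21}
  after event 2 (t=9: SET count = 33): {count=33, total=21}
  after event 3 (t=11: SET max = -6): {count=33, max=-6, total=21}
  after event 4 (t=20: DEC max by 9): {count=33, max=-15, total=21}
  after event 5 (t=30: SET total = 20): {count=33, max=-15, total=20}
  after event 6 (t=40: DEL total): {count=33, max=-15}
  after event 7 (t=46: SET count = 30): {count=30, max=-15}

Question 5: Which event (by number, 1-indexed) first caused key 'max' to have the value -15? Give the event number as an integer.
Answer: 4

Derivation:
Looking for first event where max becomes -15:
  event 3: max = -6
  event 4: max -6 -> -15  <-- first match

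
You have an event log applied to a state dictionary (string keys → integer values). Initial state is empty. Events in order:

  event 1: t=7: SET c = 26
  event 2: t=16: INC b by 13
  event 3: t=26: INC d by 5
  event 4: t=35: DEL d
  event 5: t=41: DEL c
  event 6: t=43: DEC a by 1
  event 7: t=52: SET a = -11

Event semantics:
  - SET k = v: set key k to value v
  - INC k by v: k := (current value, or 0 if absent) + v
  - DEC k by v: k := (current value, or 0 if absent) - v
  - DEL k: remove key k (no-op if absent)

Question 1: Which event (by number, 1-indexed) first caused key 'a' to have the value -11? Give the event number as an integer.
Looking for first event where a becomes -11:
  event 6: a = -1
  event 7: a -1 -> -11  <-- first match

Answer: 7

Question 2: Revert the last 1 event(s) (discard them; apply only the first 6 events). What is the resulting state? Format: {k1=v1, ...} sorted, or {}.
Answer: {a=-1, b=13}

Derivation:
Keep first 6 events (discard last 1):
  after event 1 (t=7: SET c = 26): {c=26}
  after event 2 (t=16: INC b by 13): {b=13, c=26}
  after event 3 (t=26: INC d by 5): {b=13, c=26, d=5}
  after event 4 (t=35: DEL d): {b=13, c=26}
  after event 5 (t=41: DEL c): {b=13}
  after event 6 (t=43: DEC a by 1): {a=-1, b=13}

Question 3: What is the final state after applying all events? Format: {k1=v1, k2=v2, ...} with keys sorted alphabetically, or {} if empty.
Answer: {a=-11, b=13}

Derivation:
  after event 1 (t=7: SET c = 26): {c=26}
  after event 2 (t=16: INC b by 13): {b=13, c=26}
  after event 3 (t=26: INC d by 5): {b=13, c=26, d=5}
  after event 4 (t=35: DEL d): {b=13, c=26}
  after event 5 (t=41: DEL c): {b=13}
  after event 6 (t=43: DEC a by 1): {a=-1, b=13}
  after event 7 (t=52: SET a = -11): {a=-11, b=13}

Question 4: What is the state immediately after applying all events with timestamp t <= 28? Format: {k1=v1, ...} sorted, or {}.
Answer: {b=13, c=26, d=5}

Derivation:
Apply events with t <= 28 (3 events):
  after event 1 (t=7: SET c = 26): {c=26}
  after event 2 (t=16: INC b by 13): {b=13, c=26}
  after event 3 (t=26: INC d by 5): {b=13, c=26, d=5}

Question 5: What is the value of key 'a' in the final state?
Answer: -11

Derivation:
Track key 'a' through all 7 events:
  event 1 (t=7: SET c = 26): a unchanged
  event 2 (t=16: INC b by 13): a unchanged
  event 3 (t=26: INC d by 5): a unchanged
  event 4 (t=35: DEL d): a unchanged
  event 5 (t=41: DEL c): a unchanged
  event 6 (t=43: DEC a by 1): a (absent) -> -1
  event 7 (t=52: SET a = -11): a -1 -> -11
Final: a = -11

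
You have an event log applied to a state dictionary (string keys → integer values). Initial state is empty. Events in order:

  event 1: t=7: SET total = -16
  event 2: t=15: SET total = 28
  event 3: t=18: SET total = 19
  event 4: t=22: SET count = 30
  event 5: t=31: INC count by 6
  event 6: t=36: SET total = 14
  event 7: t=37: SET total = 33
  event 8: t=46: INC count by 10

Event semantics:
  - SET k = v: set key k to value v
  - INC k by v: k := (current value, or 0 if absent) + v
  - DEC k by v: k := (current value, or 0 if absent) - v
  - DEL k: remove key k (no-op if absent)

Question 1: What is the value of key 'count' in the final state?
Answer: 46

Derivation:
Track key 'count' through all 8 events:
  event 1 (t=7: SET total = -16): count unchanged
  event 2 (t=15: SET total = 28): count unchanged
  event 3 (t=18: SET total = 19): count unchanged
  event 4 (t=22: SET count = 30): count (absent) -> 30
  event 5 (t=31: INC count by 6): count 30 -> 36
  event 6 (t=36: SET total = 14): count unchanged
  event 7 (t=37: SET total = 33): count unchanged
  event 8 (t=46: INC count by 10): count 36 -> 46
Final: count = 46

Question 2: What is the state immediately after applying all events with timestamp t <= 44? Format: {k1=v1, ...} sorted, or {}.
Apply events with t <= 44 (7 events):
  after event 1 (t=7: SET total = -16): {total=-16}
  after event 2 (t=15: SET total = 28): {total=28}
  after event 3 (t=18: SET total = 19): {total=19}
  after event 4 (t=22: SET count = 30): {count=30, total=19}
  after event 5 (t=31: INC count by 6): {count=36, total=19}
  after event 6 (t=36: SET total = 14): {count=36, total=14}
  after event 7 (t=37: SET total = 33): {count=36, total=33}

Answer: {count=36, total=33}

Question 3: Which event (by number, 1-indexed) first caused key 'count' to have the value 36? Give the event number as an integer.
Looking for first event where count becomes 36:
  event 4: count = 30
  event 5: count 30 -> 36  <-- first match

Answer: 5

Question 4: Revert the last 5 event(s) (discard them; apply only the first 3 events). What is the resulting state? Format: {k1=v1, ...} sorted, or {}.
Keep first 3 events (discard last 5):
  after event 1 (t=7: SET total = -16): {total=-16}
  after event 2 (t=15: SET total = 28): {total=28}
  after event 3 (t=18: SET total = 19): {total=19}

Answer: {total=19}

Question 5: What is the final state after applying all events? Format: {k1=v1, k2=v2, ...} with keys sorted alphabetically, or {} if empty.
Answer: {count=46, total=33}

Derivation:
  after event 1 (t=7: SET total = -16): {total=-16}
  after event 2 (t=15: SET total = 28): {total=28}
  after event 3 (t=18: SET total = 19): {total=19}
  after event 4 (t=22: SET count = 30): {count=30, total=19}
  after event 5 (t=31: INC count by 6): {count=36, total=19}
  after event 6 (t=36: SET total = 14): {count=36, total=14}
  after event 7 (t=37: SET total = 33): {count=36, total=33}
  after event 8 (t=46: INC count by 10): {count=46, total=33}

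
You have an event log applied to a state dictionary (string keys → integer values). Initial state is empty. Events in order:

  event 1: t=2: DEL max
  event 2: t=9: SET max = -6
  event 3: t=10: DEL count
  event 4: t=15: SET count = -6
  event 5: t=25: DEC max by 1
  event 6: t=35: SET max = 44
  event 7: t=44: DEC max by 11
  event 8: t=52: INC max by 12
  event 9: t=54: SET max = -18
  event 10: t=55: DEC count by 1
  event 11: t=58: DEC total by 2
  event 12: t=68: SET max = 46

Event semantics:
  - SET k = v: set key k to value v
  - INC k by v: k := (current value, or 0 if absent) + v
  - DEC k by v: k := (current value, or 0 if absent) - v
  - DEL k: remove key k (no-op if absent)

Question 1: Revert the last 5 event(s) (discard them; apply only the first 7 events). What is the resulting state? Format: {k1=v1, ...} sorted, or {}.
Answer: {count=-6, max=33}

Derivation:
Keep first 7 events (discard last 5):
  after event 1 (t=2: DEL max): {}
  after event 2 (t=9: SET max = -6): {max=-6}
  after event 3 (t=10: DEL count): {max=-6}
  after event 4 (t=15: SET count = -6): {count=-6, max=-6}
  after event 5 (t=25: DEC max by 1): {count=-6, max=-7}
  after event 6 (t=35: SET max = 44): {count=-6, max=44}
  after event 7 (t=44: DEC max by 11): {count=-6, max=33}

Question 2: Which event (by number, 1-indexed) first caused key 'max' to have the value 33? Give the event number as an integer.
Answer: 7

Derivation:
Looking for first event where max becomes 33:
  event 2: max = -6
  event 3: max = -6
  event 4: max = -6
  event 5: max = -7
  event 6: max = 44
  event 7: max 44 -> 33  <-- first match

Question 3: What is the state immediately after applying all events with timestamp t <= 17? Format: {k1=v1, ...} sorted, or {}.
Apply events with t <= 17 (4 events):
  after event 1 (t=2: DEL max): {}
  after event 2 (t=9: SET max = -6): {max=-6}
  after event 3 (t=10: DEL count): {max=-6}
  after event 4 (t=15: SET count = -6): {count=-6, max=-6}

Answer: {count=-6, max=-6}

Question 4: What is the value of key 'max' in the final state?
Answer: 46

Derivation:
Track key 'max' through all 12 events:
  event 1 (t=2: DEL max): max (absent) -> (absent)
  event 2 (t=9: SET max = -6): max (absent) -> -6
  event 3 (t=10: DEL count): max unchanged
  event 4 (t=15: SET count = -6): max unchanged
  event 5 (t=25: DEC max by 1): max -6 -> -7
  event 6 (t=35: SET max = 44): max -7 -> 44
  event 7 (t=44: DEC max by 11): max 44 -> 33
  event 8 (t=52: INC max by 12): max 33 -> 45
  event 9 (t=54: SET max = -18): max 45 -> -18
  event 10 (t=55: DEC count by 1): max unchanged
  event 11 (t=58: DEC total by 2): max unchanged
  event 12 (t=68: SET max = 46): max -18 -> 46
Final: max = 46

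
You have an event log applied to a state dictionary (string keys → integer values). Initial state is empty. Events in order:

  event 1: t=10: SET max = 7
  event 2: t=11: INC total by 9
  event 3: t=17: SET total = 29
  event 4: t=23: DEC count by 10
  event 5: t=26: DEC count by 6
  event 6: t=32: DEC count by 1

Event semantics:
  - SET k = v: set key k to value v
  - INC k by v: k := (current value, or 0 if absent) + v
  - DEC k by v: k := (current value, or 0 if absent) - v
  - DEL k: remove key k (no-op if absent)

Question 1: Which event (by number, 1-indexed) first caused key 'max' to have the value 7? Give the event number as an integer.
Answer: 1

Derivation:
Looking for first event where max becomes 7:
  event 1: max (absent) -> 7  <-- first match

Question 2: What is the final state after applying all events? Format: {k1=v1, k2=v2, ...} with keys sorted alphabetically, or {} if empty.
  after event 1 (t=10: SET max = 7): {max=7}
  after event 2 (t=11: INC total by 9): {max=7, total=9}
  after event 3 (t=17: SET total = 29): {max=7, total=29}
  after event 4 (t=23: DEC count by 10): {count=-10, max=7, total=29}
  after event 5 (t=26: DEC count by 6): {count=-16, max=7, total=29}
  after event 6 (t=32: DEC count by 1): {count=-17, max=7, total=29}

Answer: {count=-17, max=7, total=29}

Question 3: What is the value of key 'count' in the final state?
Track key 'count' through all 6 events:
  event 1 (t=10: SET max = 7): count unchanged
  event 2 (t=11: INC total by 9): count unchanged
  event 3 (t=17: SET total = 29): count unchanged
  event 4 (t=23: DEC count by 10): count (absent) -> -10
  event 5 (t=26: DEC count by 6): count -10 -> -16
  event 6 (t=32: DEC count by 1): count -16 -> -17
Final: count = -17

Answer: -17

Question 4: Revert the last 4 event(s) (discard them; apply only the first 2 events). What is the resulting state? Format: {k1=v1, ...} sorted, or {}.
Keep first 2 events (discard last 4):
  after event 1 (t=10: SET max = 7): {max=7}
  after event 2 (t=11: INC total by 9): {max=7, total=9}

Answer: {max=7, total=9}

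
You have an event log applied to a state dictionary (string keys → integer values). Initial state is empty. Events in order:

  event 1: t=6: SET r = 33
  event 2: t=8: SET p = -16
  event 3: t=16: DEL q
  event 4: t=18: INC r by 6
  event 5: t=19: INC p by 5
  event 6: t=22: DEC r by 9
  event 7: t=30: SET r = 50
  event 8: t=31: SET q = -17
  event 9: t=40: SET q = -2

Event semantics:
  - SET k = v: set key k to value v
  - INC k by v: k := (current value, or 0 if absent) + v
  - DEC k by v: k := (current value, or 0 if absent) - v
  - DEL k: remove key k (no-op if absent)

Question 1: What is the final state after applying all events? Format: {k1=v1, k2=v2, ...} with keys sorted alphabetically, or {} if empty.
Answer: {p=-11, q=-2, r=50}

Derivation:
  after event 1 (t=6: SET r = 33): {r=33}
  after event 2 (t=8: SET p = -16): {p=-16, r=33}
  after event 3 (t=16: DEL q): {p=-16, r=33}
  after event 4 (t=18: INC r by 6): {p=-16, r=39}
  after event 5 (t=19: INC p by 5): {p=-11, r=39}
  after event 6 (t=22: DEC r by 9): {p=-11, r=30}
  after event 7 (t=30: SET r = 50): {p=-11, r=50}
  after event 8 (t=31: SET q = -17): {p=-11, q=-17, r=50}
  after event 9 (t=40: SET q = -2): {p=-11, q=-2, r=50}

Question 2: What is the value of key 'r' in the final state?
Answer: 50

Derivation:
Track key 'r' through all 9 events:
  event 1 (t=6: SET r = 33): r (absent) -> 33
  event 2 (t=8: SET p = -16): r unchanged
  event 3 (t=16: DEL q): r unchanged
  event 4 (t=18: INC r by 6): r 33 -> 39
  event 5 (t=19: INC p by 5): r unchanged
  event 6 (t=22: DEC r by 9): r 39 -> 30
  event 7 (t=30: SET r = 50): r 30 -> 50
  event 8 (t=31: SET q = -17): r unchanged
  event 9 (t=40: SET q = -2): r unchanged
Final: r = 50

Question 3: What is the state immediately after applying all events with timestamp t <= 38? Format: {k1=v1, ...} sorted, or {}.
Answer: {p=-11, q=-17, r=50}

Derivation:
Apply events with t <= 38 (8 events):
  after event 1 (t=6: SET r = 33): {r=33}
  after event 2 (t=8: SET p = -16): {p=-16, r=33}
  after event 3 (t=16: DEL q): {p=-16, r=33}
  after event 4 (t=18: INC r by 6): {p=-16, r=39}
  after event 5 (t=19: INC p by 5): {p=-11, r=39}
  after event 6 (t=22: DEC r by 9): {p=-11, r=30}
  after event 7 (t=30: SET r = 50): {p=-11, r=50}
  after event 8 (t=31: SET q = -17): {p=-11, q=-17, r=50}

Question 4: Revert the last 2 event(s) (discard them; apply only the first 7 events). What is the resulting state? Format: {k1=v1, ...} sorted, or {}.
Answer: {p=-11, r=50}

Derivation:
Keep first 7 events (discard last 2):
  after event 1 (t=6: SET r = 33): {r=33}
  after event 2 (t=8: SET p = -16): {p=-16, r=33}
  after event 3 (t=16: DEL q): {p=-16, r=33}
  after event 4 (t=18: INC r by 6): {p=-16, r=39}
  after event 5 (t=19: INC p by 5): {p=-11, r=39}
  after event 6 (t=22: DEC r by 9): {p=-11, r=30}
  after event 7 (t=30: SET r = 50): {p=-11, r=50}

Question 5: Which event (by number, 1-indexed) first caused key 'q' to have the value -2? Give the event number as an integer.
Looking for first event where q becomes -2:
  event 8: q = -17
  event 9: q -17 -> -2  <-- first match

Answer: 9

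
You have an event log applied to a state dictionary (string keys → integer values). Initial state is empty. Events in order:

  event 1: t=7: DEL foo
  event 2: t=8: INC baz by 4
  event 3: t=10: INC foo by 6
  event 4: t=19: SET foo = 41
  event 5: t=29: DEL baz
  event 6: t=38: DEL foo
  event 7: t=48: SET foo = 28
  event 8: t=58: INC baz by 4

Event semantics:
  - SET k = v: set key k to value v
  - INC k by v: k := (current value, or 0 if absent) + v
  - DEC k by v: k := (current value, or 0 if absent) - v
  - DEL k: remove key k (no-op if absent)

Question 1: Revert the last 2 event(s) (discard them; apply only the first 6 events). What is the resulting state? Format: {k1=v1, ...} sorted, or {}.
Keep first 6 events (discard last 2):
  after event 1 (t=7: DEL foo): {}
  after event 2 (t=8: INC baz by 4): {baz=4}
  after event 3 (t=10: INC foo by 6): {baz=4, foo=6}
  after event 4 (t=19: SET foo = 41): {baz=4, foo=41}
  after event 5 (t=29: DEL baz): {foo=41}
  after event 6 (t=38: DEL foo): {}

Answer: {}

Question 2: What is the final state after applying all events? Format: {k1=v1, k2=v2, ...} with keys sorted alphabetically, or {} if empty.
  after event 1 (t=7: DEL foo): {}
  after event 2 (t=8: INC baz by 4): {baz=4}
  after event 3 (t=10: INC foo by 6): {baz=4, foo=6}
  after event 4 (t=19: SET foo = 41): {baz=4, foo=41}
  after event 5 (t=29: DEL baz): {foo=41}
  after event 6 (t=38: DEL foo): {}
  after event 7 (t=48: SET foo = 28): {foo=28}
  after event 8 (t=58: INC baz by 4): {baz=4, foo=28}

Answer: {baz=4, foo=28}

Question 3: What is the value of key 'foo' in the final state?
Track key 'foo' through all 8 events:
  event 1 (t=7: DEL foo): foo (absent) -> (absent)
  event 2 (t=8: INC baz by 4): foo unchanged
  event 3 (t=10: INC foo by 6): foo (absent) -> 6
  event 4 (t=19: SET foo = 41): foo 6 -> 41
  event 5 (t=29: DEL baz): foo unchanged
  event 6 (t=38: DEL foo): foo 41 -> (absent)
  event 7 (t=48: SET foo = 28): foo (absent) -> 28
  event 8 (t=58: INC baz by 4): foo unchanged
Final: foo = 28

Answer: 28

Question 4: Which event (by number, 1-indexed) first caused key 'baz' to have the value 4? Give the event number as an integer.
Answer: 2

Derivation:
Looking for first event where baz becomes 4:
  event 2: baz (absent) -> 4  <-- first match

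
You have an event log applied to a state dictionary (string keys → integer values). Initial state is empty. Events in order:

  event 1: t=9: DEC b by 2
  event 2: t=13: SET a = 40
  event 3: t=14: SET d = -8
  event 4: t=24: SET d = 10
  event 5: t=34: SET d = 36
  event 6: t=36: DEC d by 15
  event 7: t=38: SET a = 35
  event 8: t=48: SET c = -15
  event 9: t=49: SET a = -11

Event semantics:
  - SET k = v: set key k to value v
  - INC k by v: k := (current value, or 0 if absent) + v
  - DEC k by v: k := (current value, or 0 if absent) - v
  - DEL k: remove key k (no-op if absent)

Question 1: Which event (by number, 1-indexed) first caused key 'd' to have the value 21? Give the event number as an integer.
Looking for first event where d becomes 21:
  event 3: d = -8
  event 4: d = 10
  event 5: d = 36
  event 6: d 36 -> 21  <-- first match

Answer: 6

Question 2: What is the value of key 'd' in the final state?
Answer: 21

Derivation:
Track key 'd' through all 9 events:
  event 1 (t=9: DEC b by 2): d unchanged
  event 2 (t=13: SET a = 40): d unchanged
  event 3 (t=14: SET d = -8): d (absent) -> -8
  event 4 (t=24: SET d = 10): d -8 -> 10
  event 5 (t=34: SET d = 36): d 10 -> 36
  event 6 (t=36: DEC d by 15): d 36 -> 21
  event 7 (t=38: SET a = 35): d unchanged
  event 8 (t=48: SET c = -15): d unchanged
  event 9 (t=49: SET a = -11): d unchanged
Final: d = 21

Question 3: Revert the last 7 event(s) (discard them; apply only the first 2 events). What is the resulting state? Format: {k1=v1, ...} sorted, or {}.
Keep first 2 events (discard last 7):
  after event 1 (t=9: DEC b by 2): {b=-2}
  after event 2 (t=13: SET a = 40): {a=40, b=-2}

Answer: {a=40, b=-2}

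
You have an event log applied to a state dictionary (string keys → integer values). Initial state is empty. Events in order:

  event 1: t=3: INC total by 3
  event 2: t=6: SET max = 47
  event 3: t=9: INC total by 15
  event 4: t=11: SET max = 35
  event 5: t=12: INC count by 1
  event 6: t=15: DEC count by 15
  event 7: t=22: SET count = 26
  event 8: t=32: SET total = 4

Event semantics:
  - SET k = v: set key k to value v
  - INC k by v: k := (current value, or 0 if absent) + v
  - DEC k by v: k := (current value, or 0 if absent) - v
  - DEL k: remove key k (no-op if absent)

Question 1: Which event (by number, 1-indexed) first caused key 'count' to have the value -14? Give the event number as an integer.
Looking for first event where count becomes -14:
  event 5: count = 1
  event 6: count 1 -> -14  <-- first match

Answer: 6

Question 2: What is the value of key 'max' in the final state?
Track key 'max' through all 8 events:
  event 1 (t=3: INC total by 3): max unchanged
  event 2 (t=6: SET max = 47): max (absent) -> 47
  event 3 (t=9: INC total by 15): max unchanged
  event 4 (t=11: SET max = 35): max 47 -> 35
  event 5 (t=12: INC count by 1): max unchanged
  event 6 (t=15: DEC count by 15): max unchanged
  event 7 (t=22: SET count = 26): max unchanged
  event 8 (t=32: SET total = 4): max unchanged
Final: max = 35

Answer: 35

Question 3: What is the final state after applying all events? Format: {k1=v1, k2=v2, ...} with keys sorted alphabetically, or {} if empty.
  after event 1 (t=3: INC total by 3): {total=3}
  after event 2 (t=6: SET max = 47): {max=47, total=3}
  after event 3 (t=9: INC total by 15): {max=47, total=18}
  after event 4 (t=11: SET max = 35): {max=35, total=18}
  after event 5 (t=12: INC count by 1): {count=1, max=35, total=18}
  after event 6 (t=15: DEC count by 15): {count=-14, max=35, total=18}
  after event 7 (t=22: SET count = 26): {count=26, max=35, total=18}
  after event 8 (t=32: SET total = 4): {count=26, max=35, total=4}

Answer: {count=26, max=35, total=4}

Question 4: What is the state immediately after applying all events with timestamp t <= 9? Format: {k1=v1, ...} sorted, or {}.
Answer: {max=47, total=18}

Derivation:
Apply events with t <= 9 (3 events):
  after event 1 (t=3: INC total by 3): {total=3}
  after event 2 (t=6: SET max = 47): {max=47, total=3}
  after event 3 (t=9: INC total by 15): {max=47, total=18}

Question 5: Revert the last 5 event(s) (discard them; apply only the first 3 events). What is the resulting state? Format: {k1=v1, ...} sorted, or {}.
Keep first 3 events (discard last 5):
  after event 1 (t=3: INC total by 3): {total=3}
  after event 2 (t=6: SET max = 47): {max=47, total=3}
  after event 3 (t=9: INC total by 15): {max=47, total=18}

Answer: {max=47, total=18}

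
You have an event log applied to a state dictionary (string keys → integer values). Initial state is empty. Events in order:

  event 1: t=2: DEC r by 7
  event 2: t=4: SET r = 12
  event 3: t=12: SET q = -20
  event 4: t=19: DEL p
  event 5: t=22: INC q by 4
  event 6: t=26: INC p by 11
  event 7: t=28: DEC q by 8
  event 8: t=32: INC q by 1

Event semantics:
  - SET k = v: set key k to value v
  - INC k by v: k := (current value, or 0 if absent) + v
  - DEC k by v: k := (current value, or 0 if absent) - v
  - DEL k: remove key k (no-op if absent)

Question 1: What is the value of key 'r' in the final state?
Answer: 12

Derivation:
Track key 'r' through all 8 events:
  event 1 (t=2: DEC r by 7): r (absent) -> -7
  event 2 (t=4: SET r = 12): r -7 -> 12
  event 3 (t=12: SET q = -20): r unchanged
  event 4 (t=19: DEL p): r unchanged
  event 5 (t=22: INC q by 4): r unchanged
  event 6 (t=26: INC p by 11): r unchanged
  event 7 (t=28: DEC q by 8): r unchanged
  event 8 (t=32: INC q by 1): r unchanged
Final: r = 12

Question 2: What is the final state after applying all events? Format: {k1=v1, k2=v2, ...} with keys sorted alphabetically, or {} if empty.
Answer: {p=11, q=-23, r=12}

Derivation:
  after event 1 (t=2: DEC r by 7): {r=-7}
  after event 2 (t=4: SET r = 12): {r=12}
  after event 3 (t=12: SET q = -20): {q=-20, r=12}
  after event 4 (t=19: DEL p): {q=-20, r=12}
  after event 5 (t=22: INC q by 4): {q=-16, r=12}
  after event 6 (t=26: INC p by 11): {p=11, q=-16, r=12}
  after event 7 (t=28: DEC q by 8): {p=11, q=-24, r=12}
  after event 8 (t=32: INC q by 1): {p=11, q=-23, r=12}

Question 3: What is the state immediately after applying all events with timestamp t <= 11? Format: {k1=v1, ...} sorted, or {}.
Answer: {r=12}

Derivation:
Apply events with t <= 11 (2 events):
  after event 1 (t=2: DEC r by 7): {r=-7}
  after event 2 (t=4: SET r = 12): {r=12}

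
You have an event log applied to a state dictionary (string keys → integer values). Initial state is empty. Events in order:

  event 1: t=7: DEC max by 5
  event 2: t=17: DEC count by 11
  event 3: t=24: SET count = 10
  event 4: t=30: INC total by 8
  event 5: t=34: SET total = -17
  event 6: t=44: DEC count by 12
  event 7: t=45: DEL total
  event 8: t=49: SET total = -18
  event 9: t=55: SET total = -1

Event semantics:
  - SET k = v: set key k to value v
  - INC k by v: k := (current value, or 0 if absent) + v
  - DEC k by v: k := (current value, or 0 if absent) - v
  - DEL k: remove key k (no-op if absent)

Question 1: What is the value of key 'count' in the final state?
Track key 'count' through all 9 events:
  event 1 (t=7: DEC max by 5): count unchanged
  event 2 (t=17: DEC count by 11): count (absent) -> -11
  event 3 (t=24: SET count = 10): count -11 -> 10
  event 4 (t=30: INC total by 8): count unchanged
  event 5 (t=34: SET total = -17): count unchanged
  event 6 (t=44: DEC count by 12): count 10 -> -2
  event 7 (t=45: DEL total): count unchanged
  event 8 (t=49: SET total = -18): count unchanged
  event 9 (t=55: SET total = -1): count unchanged
Final: count = -2

Answer: -2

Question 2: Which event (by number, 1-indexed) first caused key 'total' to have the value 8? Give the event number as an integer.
Answer: 4

Derivation:
Looking for first event where total becomes 8:
  event 4: total (absent) -> 8  <-- first match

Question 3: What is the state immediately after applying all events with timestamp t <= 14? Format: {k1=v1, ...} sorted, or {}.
Apply events with t <= 14 (1 events):
  after event 1 (t=7: DEC max by 5): {max=-5}

Answer: {max=-5}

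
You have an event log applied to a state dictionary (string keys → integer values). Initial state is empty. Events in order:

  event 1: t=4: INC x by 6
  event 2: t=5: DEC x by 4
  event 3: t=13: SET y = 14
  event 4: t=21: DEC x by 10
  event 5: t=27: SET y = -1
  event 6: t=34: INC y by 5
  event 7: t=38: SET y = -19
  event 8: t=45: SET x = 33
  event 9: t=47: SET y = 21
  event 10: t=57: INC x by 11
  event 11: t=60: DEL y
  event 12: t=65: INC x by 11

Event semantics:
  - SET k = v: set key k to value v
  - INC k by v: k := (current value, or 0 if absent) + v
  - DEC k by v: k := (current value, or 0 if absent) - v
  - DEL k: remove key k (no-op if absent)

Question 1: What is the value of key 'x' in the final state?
Track key 'x' through all 12 events:
  event 1 (t=4: INC x by 6): x (absent) -> 6
  event 2 (t=5: DEC x by 4): x 6 -> 2
  event 3 (t=13: SET y = 14): x unchanged
  event 4 (t=21: DEC x by 10): x 2 -> -8
  event 5 (t=27: SET y = -1): x unchanged
  event 6 (t=34: INC y by 5): x unchanged
  event 7 (t=38: SET y = -19): x unchanged
  event 8 (t=45: SET x = 33): x -8 -> 33
  event 9 (t=47: SET y = 21): x unchanged
  event 10 (t=57: INC x by 11): x 33 -> 44
  event 11 (t=60: DEL y): x unchanged
  event 12 (t=65: INC x by 11): x 44 -> 55
Final: x = 55

Answer: 55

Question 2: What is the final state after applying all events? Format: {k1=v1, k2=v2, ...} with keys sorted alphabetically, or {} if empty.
Answer: {x=55}

Derivation:
  after event 1 (t=4: INC x by 6): {x=6}
  after event 2 (t=5: DEC x by 4): {x=2}
  after event 3 (t=13: SET y = 14): {x=2, y=14}
  after event 4 (t=21: DEC x by 10): {x=-8, y=14}
  after event 5 (t=27: SET y = -1): {x=-8, y=-1}
  after event 6 (t=34: INC y by 5): {x=-8, y=4}
  after event 7 (t=38: SET y = -19): {x=-8, y=-19}
  after event 8 (t=45: SET x = 33): {x=33, y=-19}
  after event 9 (t=47: SET y = 21): {x=33, y=21}
  after event 10 (t=57: INC x by 11): {x=44, y=21}
  after event 11 (t=60: DEL y): {x=44}
  after event 12 (t=65: INC x by 11): {x=55}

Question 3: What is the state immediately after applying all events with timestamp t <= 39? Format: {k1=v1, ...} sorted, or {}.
Apply events with t <= 39 (7 events):
  after event 1 (t=4: INC x by 6): {x=6}
  after event 2 (t=5: DEC x by 4): {x=2}
  after event 3 (t=13: SET y = 14): {x=2, y=14}
  after event 4 (t=21: DEC x by 10): {x=-8, y=14}
  after event 5 (t=27: SET y = -1): {x=-8, y=-1}
  after event 6 (t=34: INC y by 5): {x=-8, y=4}
  after event 7 (t=38: SET y = -19): {x=-8, y=-19}

Answer: {x=-8, y=-19}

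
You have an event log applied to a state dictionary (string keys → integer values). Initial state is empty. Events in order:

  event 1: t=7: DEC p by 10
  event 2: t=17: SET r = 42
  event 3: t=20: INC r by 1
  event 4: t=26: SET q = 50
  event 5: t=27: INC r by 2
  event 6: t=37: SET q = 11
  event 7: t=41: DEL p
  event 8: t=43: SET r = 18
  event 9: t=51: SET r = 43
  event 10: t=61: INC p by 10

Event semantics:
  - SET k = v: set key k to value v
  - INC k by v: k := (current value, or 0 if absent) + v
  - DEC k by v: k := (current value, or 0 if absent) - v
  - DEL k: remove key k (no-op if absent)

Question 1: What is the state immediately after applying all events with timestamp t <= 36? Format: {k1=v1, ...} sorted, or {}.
Apply events with t <= 36 (5 events):
  after event 1 (t=7: DEC p by 10): {p=-10}
  after event 2 (t=17: SET r = 42): {p=-10, r=42}
  after event 3 (t=20: INC r by 1): {p=-10, r=43}
  after event 4 (t=26: SET q = 50): {p=-10, q=50, r=43}
  after event 5 (t=27: INC r by 2): {p=-10, q=50, r=45}

Answer: {p=-10, q=50, r=45}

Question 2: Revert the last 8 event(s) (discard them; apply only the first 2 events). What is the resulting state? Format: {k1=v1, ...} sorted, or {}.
Keep first 2 events (discard last 8):
  after event 1 (t=7: DEC p by 10): {p=-10}
  after event 2 (t=17: SET r = 42): {p=-10, r=42}

Answer: {p=-10, r=42}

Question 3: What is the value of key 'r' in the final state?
Track key 'r' through all 10 events:
  event 1 (t=7: DEC p by 10): r unchanged
  event 2 (t=17: SET r = 42): r (absent) -> 42
  event 3 (t=20: INC r by 1): r 42 -> 43
  event 4 (t=26: SET q = 50): r unchanged
  event 5 (t=27: INC r by 2): r 43 -> 45
  event 6 (t=37: SET q = 11): r unchanged
  event 7 (t=41: DEL p): r unchanged
  event 8 (t=43: SET r = 18): r 45 -> 18
  event 9 (t=51: SET r = 43): r 18 -> 43
  event 10 (t=61: INC p by 10): r unchanged
Final: r = 43

Answer: 43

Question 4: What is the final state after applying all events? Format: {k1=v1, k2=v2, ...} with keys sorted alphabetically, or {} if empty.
Answer: {p=10, q=11, r=43}

Derivation:
  after event 1 (t=7: DEC p by 10): {p=-10}
  after event 2 (t=17: SET r = 42): {p=-10, r=42}
  after event 3 (t=20: INC r by 1): {p=-10, r=43}
  after event 4 (t=26: SET q = 50): {p=-10, q=50, r=43}
  after event 5 (t=27: INC r by 2): {p=-10, q=50, r=45}
  after event 6 (t=37: SET q = 11): {p=-10, q=11, r=45}
  after event 7 (t=41: DEL p): {q=11, r=45}
  after event 8 (t=43: SET r = 18): {q=11, r=18}
  after event 9 (t=51: SET r = 43): {q=11, r=43}
  after event 10 (t=61: INC p by 10): {p=10, q=11, r=43}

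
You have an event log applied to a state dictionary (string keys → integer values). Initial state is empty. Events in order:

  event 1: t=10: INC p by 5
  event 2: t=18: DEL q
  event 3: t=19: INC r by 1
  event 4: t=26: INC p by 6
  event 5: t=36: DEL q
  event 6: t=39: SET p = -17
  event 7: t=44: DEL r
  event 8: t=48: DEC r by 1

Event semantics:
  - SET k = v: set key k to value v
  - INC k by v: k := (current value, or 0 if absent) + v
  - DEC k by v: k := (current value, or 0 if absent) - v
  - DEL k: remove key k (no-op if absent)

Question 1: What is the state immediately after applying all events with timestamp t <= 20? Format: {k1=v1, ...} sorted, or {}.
Apply events with t <= 20 (3 events):
  after event 1 (t=10: INC p by 5): {p=5}
  after event 2 (t=18: DEL q): {p=5}
  after event 3 (t=19: INC r by 1): {p=5, r=1}

Answer: {p=5, r=1}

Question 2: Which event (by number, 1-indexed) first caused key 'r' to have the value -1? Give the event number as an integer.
Looking for first event where r becomes -1:
  event 3: r = 1
  event 4: r = 1
  event 5: r = 1
  event 6: r = 1
  event 7: r = (absent)
  event 8: r (absent) -> -1  <-- first match

Answer: 8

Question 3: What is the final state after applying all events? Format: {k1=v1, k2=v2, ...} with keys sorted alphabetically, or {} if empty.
Answer: {p=-17, r=-1}

Derivation:
  after event 1 (t=10: INC p by 5): {p=5}
  after event 2 (t=18: DEL q): {p=5}
  after event 3 (t=19: INC r by 1): {p=5, r=1}
  after event 4 (t=26: INC p by 6): {p=11, r=1}
  after event 5 (t=36: DEL q): {p=11, r=1}
  after event 6 (t=39: SET p = -17): {p=-17, r=1}
  after event 7 (t=44: DEL r): {p=-17}
  after event 8 (t=48: DEC r by 1): {p=-17, r=-1}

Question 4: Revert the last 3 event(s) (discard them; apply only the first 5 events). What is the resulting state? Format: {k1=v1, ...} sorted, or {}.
Answer: {p=11, r=1}

Derivation:
Keep first 5 events (discard last 3):
  after event 1 (t=10: INC p by 5): {p=5}
  after event 2 (t=18: DEL q): {p=5}
  after event 3 (t=19: INC r by 1): {p=5, r=1}
  after event 4 (t=26: INC p by 6): {p=11, r=1}
  after event 5 (t=36: DEL q): {p=11, r=1}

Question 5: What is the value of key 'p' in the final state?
Track key 'p' through all 8 events:
  event 1 (t=10: INC p by 5): p (absent) -> 5
  event 2 (t=18: DEL q): p unchanged
  event 3 (t=19: INC r by 1): p unchanged
  event 4 (t=26: INC p by 6): p 5 -> 11
  event 5 (t=36: DEL q): p unchanged
  event 6 (t=39: SET p = -17): p 11 -> -17
  event 7 (t=44: DEL r): p unchanged
  event 8 (t=48: DEC r by 1): p unchanged
Final: p = -17

Answer: -17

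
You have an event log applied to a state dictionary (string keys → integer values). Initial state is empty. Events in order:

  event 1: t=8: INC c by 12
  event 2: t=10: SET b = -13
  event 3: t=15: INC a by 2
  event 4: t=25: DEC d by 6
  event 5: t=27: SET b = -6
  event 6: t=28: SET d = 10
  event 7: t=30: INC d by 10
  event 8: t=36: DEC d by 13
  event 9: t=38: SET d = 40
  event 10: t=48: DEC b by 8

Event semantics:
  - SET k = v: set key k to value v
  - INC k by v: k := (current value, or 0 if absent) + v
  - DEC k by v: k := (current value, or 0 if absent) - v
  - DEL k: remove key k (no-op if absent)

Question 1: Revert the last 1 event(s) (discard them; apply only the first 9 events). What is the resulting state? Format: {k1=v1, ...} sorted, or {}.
Answer: {a=2, b=-6, c=12, d=40}

Derivation:
Keep first 9 events (discard last 1):
  after event 1 (t=8: INC c by 12): {c=12}
  after event 2 (t=10: SET b = -13): {b=-13, c=12}
  after event 3 (t=15: INC a by 2): {a=2, b=-13, c=12}
  after event 4 (t=25: DEC d by 6): {a=2, b=-13, c=12, d=-6}
  after event 5 (t=27: SET b = -6): {a=2, b=-6, c=12, d=-6}
  after event 6 (t=28: SET d = 10): {a=2, b=-6, c=12, d=10}
  after event 7 (t=30: INC d by 10): {a=2, b=-6, c=12, d=20}
  after event 8 (t=36: DEC d by 13): {a=2, b=-6, c=12, d=7}
  after event 9 (t=38: SET d = 40): {a=2, b=-6, c=12, d=40}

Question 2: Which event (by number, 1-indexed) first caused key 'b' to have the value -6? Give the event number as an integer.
Looking for first event where b becomes -6:
  event 2: b = -13
  event 3: b = -13
  event 4: b = -13
  event 5: b -13 -> -6  <-- first match

Answer: 5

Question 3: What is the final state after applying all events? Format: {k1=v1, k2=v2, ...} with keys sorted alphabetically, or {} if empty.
  after event 1 (t=8: INC c by 12): {c=12}
  after event 2 (t=10: SET b = -13): {b=-13, c=12}
  after event 3 (t=15: INC a by 2): {a=2, b=-13, c=12}
  after event 4 (t=25: DEC d by 6): {a=2, b=-13, c=12, d=-6}
  after event 5 (t=27: SET b = -6): {a=2, b=-6, c=12, d=-6}
  after event 6 (t=28: SET d = 10): {a=2, b=-6, c=12, d=10}
  after event 7 (t=30: INC d by 10): {a=2, b=-6, c=12, d=20}
  after event 8 (t=36: DEC d by 13): {a=2, b=-6, c=12, d=7}
  after event 9 (t=38: SET d = 40): {a=2, b=-6, c=12, d=40}
  after event 10 (t=48: DEC b by 8): {a=2, b=-14, c=12, d=40}

Answer: {a=2, b=-14, c=12, d=40}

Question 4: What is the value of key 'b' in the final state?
Answer: -14

Derivation:
Track key 'b' through all 10 events:
  event 1 (t=8: INC c by 12): b unchanged
  event 2 (t=10: SET b = -13): b (absent) -> -13
  event 3 (t=15: INC a by 2): b unchanged
  event 4 (t=25: DEC d by 6): b unchanged
  event 5 (t=27: SET b = -6): b -13 -> -6
  event 6 (t=28: SET d = 10): b unchanged
  event 7 (t=30: INC d by 10): b unchanged
  event 8 (t=36: DEC d by 13): b unchanged
  event 9 (t=38: SET d = 40): b unchanged
  event 10 (t=48: DEC b by 8): b -6 -> -14
Final: b = -14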